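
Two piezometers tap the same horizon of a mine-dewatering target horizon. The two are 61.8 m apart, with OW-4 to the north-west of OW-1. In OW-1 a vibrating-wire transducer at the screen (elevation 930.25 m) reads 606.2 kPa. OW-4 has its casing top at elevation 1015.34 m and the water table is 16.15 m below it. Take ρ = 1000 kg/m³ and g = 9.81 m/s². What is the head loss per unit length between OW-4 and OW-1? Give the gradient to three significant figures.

Pressure head at OW-1: ψ = P/(ρg) = 606.2×1000 / (1000 × 9.81) = 61.79 m.
Total head at OW-1: h = z + ψ = 930.25 + 61.79 = 992.04 m.
Total head at OW-4: h = 1015.34 − 16.15 = 999.19 m.
Head difference: h(OW-1) − h(OW-4) = 992.04 − 999.19 = -7.15 m.
Hydraulic gradient: i = |Δh| / L = 7.15 / 61.8 = 0.116.

i ≈ 0.116 m/m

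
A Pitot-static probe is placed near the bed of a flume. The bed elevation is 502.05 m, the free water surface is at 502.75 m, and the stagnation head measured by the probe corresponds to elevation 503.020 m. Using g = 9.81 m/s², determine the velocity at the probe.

Near the bed, under hydrostatic conditions, the piezometric head (z + ψ) equals the free-surface elevation, 502.75 m.
Velocity head = total − piezometric = 503.020 − 502.75 = 0.270 m.
v = √(2g·h_v) = √(2 × 9.81 × 0.270) = 2.30 m/s.

v ≈ 2.30 m/s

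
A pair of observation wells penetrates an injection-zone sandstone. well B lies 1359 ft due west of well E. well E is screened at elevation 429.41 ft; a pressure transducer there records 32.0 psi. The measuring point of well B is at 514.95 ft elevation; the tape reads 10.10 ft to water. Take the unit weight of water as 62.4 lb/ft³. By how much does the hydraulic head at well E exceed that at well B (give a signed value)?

Δh ≈ -1.59 ft

Pressure head at well E: ψ = 144·P/γ = 144 × 32.0 / 62.4 = 73.85 ft.
Total head at well E: h = z + ψ = 429.41 + 73.85 = 503.26 ft.
Total head at well B: h = 514.95 − 10.10 = 504.85 ft.
Head difference: h(well E) − h(well B) = 503.26 − 504.85 = -1.59 ft.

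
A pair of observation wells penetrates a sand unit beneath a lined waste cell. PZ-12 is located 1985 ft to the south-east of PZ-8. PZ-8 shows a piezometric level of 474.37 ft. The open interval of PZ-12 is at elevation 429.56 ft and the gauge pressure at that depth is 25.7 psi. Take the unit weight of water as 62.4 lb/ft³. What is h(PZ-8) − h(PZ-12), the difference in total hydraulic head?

Total head at PZ-8: h = 474.37 ft (water level in the piezometer is the total head).
Pressure head at PZ-12: ψ = 144·P/γ = 144 × 25.7 / 62.4 = 59.31 ft.
Total head at PZ-12: h = z + ψ = 429.56 + 59.31 = 488.87 ft.
Head difference: h(PZ-8) − h(PZ-12) = 474.37 − 488.87 = -14.50 ft.

Δh ≈ -14.50 ft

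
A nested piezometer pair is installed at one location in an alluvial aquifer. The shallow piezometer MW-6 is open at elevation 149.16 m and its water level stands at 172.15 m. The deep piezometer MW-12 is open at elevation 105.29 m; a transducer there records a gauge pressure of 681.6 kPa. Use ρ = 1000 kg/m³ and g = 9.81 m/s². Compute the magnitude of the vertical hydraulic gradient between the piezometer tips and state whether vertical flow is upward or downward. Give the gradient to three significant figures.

|i_v| ≈ 0.0597; vertical flow is upward

Total head at MW-6: h = 172.15 m (water level in the standpipe).
Pressure head at MW-12: ψ = P/(ρg) = 681.6×1000 / (1000 × 9.81) = 69.48 m.
Total head at MW-12: h = z + ψ = 105.29 + 69.48 = 174.77 m.
Δh = h(MW-6) − h(MW-12) = 172.15 − 174.77 = -2.62 m.
Vertical separation Δz = 149.16 − 105.29 = 43.87 m.
|i_v| = |Δh| / Δz = 2.62 / 43.87 = 0.0597.
Head is higher in the deep piezometer, so vertical flow is upward (discharge condition).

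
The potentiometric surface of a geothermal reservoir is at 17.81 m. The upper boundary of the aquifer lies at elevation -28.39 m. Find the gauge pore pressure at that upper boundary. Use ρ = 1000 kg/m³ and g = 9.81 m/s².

P ≈ 453 kPa

Pressure head at the aquifer top: ψ = h − z = 17.81 − (-28.39) = 46.20 m.
P = ρgψ = 1000 × 9.81 × 46.20 = 453222 Pa ≈ 453 kPa.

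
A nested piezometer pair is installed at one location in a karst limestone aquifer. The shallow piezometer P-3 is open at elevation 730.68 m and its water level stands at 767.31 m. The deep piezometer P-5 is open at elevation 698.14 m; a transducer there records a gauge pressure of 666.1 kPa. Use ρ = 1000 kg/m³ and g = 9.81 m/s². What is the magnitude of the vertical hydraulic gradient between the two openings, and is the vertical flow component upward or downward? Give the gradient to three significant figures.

|i_v| ≈ 0.0390; vertical flow is downward

Total head at P-3: h = 767.31 m (water level in the standpipe).
Pressure head at P-5: ψ = P/(ρg) = 666.1×1000 / (1000 × 9.81) = 67.90 m.
Total head at P-5: h = z + ψ = 698.14 + 67.90 = 766.04 m.
Δh = h(P-3) − h(P-5) = 767.31 − 766.04 = 1.27 m.
Vertical separation Δz = 730.68 − 698.14 = 32.54 m.
|i_v| = |Δh| / Δz = 1.27 / 32.54 = 0.0390.
Head is higher in the shallow piezometer, so vertical flow is downward (recharge condition).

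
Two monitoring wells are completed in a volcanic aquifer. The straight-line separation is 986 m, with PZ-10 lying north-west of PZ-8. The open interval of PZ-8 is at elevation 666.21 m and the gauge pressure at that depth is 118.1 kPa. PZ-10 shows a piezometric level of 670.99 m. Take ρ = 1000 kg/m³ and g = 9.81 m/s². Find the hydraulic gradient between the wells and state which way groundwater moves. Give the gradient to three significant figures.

Pressure head at PZ-8: ψ = P/(ρg) = 118.1×1000 / (1000 × 9.81) = 12.04 m.
Total head at PZ-8: h = z + ψ = 666.21 + 12.04 = 678.25 m.
Total head at PZ-10: h = 670.99 m (water level in the piezometer is the total head).
Head difference: h(PZ-8) − h(PZ-10) = 678.25 − 670.99 = 7.26 m.
Hydraulic gradient: i = |Δh| / L = 7.26 / 986 = 0.00736.
Flow is from higher to lower head: from PZ-8 toward PZ-10, i.e. toward the north-west.

i ≈ 0.00736; groundwater flows toward the north-west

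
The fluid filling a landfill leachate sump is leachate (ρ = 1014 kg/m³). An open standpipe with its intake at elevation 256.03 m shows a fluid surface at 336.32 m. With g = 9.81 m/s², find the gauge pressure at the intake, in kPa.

P ≈ 799 kPa

Pressure head ψ = h − z = 336.32 − 256.03 = 80.29 m.
P = ρgψ = 1014 × 9.81 × 80.29 = 798672 Pa ≈ 799 kPa.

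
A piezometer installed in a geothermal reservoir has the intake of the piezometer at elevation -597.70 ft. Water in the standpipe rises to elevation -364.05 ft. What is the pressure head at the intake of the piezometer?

Total head h = -364.05 ft (the water-surface elevation in the piezometer).
Pressure head ψ = h − z = -364.05 − (-597.70) = 233.65 ft.

ψ ≈ 233.65 ft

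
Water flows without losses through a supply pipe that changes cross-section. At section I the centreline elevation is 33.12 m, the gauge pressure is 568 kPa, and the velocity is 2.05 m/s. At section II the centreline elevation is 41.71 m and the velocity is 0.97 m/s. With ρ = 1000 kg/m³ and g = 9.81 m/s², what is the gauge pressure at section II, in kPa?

Pressure head at I: ψ₁ = P₁/(ρg) = 568×1000 / (1000 × 9.81) = 57.90 m.
Velocity heads: v₁²/2g = 2.05²/19.62 = 0.214 m; v₂²/2g = 0.97²/19.62 = 0.048 m.
Total head H = z₁ + ψ₁ + v₁²/2g = 33.12 + 57.90 + 0.214 = 91.23 m.
ψ₂ = H − z₂ − v₂²/2g = 91.23 − 41.71 − 0.048 = 49.47 m.
P₂ = ρgψ₂ = 1000 × 9.81 × 49.47 ≈ 485 kPa.

P₂ ≈ 485 kPa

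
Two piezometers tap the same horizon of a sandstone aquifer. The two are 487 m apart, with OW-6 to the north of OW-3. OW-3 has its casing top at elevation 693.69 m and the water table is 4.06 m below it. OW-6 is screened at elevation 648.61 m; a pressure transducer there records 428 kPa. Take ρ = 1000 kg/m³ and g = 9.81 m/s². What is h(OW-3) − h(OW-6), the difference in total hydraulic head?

Δh ≈ -2.61 m

Total head at OW-3: h = 693.69 − 4.06 = 689.63 m.
Pressure head at OW-6: ψ = P/(ρg) = 428×1000 / (1000 × 9.81) = 43.63 m.
Total head at OW-6: h = z + ψ = 648.61 + 43.63 = 692.24 m.
Head difference: h(OW-3) − h(OW-6) = 689.63 − 692.24 = -2.61 m.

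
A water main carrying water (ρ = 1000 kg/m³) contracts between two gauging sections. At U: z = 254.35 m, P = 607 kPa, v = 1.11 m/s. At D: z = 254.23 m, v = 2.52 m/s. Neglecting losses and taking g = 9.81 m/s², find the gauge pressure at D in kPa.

P₂ ≈ 606 kPa

Pressure head at U: ψ₁ = P₁/(ρg) = 607×1000 / (1000 × 9.81) = 61.88 m.
Velocity heads: v₁²/2g = 1.11²/19.62 = 0.063 m; v₂²/2g = 2.52²/19.62 = 0.324 m.
Total head H = z₁ + ψ₁ + v₁²/2g = 254.35 + 61.88 + 0.063 = 316.29 m.
ψ₂ = H − z₂ − v₂²/2g = 316.29 − 254.23 − 0.324 = 61.74 m.
P₂ = ρgψ₂ = 1000 × 9.81 × 61.74 ≈ 606 kPa.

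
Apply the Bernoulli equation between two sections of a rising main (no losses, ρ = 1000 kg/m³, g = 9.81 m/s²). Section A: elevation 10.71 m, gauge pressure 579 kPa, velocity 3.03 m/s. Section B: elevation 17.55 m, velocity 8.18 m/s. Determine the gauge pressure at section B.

Pressure head at A: ψ₁ = P₁/(ρg) = 579×1000 / (1000 × 9.81) = 59.02 m.
Velocity heads: v₁²/2g = 3.03²/19.62 = 0.468 m; v₂²/2g = 8.18²/19.62 = 3.410 m.
Total head H = z₁ + ψ₁ + v₁²/2g = 10.71 + 59.02 + 0.468 = 70.20 m.
ψ₂ = H − z₂ − v₂²/2g = 70.20 − 17.55 − 3.410 = 49.24 m.
P₂ = ρgψ₂ = 1000 × 9.81 × 49.24 ≈ 483 kPa.

P₂ ≈ 483 kPa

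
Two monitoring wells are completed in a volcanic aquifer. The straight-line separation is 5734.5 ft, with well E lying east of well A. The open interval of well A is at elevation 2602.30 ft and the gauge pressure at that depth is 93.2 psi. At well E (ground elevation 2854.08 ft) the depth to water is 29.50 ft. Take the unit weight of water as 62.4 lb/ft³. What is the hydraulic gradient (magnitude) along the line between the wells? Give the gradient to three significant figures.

i ≈ 0.00126

Pressure head at well A: ψ = 144·P/γ = 144 × 93.2 / 62.4 = 215.08 ft.
Total head at well A: h = z + ψ = 2602.30 + 215.08 = 2817.38 ft.
Total head at well E: h = 2854.08 − 29.50 = 2824.58 ft.
Head difference: h(well A) − h(well E) = 2817.38 − 2824.58 = -7.20 ft.
Hydraulic gradient: i = |Δh| / L = 7.20 / 5734.5 = 0.00126.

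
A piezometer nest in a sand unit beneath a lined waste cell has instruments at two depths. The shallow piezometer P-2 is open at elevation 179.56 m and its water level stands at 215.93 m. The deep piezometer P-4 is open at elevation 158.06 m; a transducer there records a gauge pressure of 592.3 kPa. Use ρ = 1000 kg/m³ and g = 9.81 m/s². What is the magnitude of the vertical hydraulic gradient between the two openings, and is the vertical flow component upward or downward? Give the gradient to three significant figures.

|i_v| ≈ 0.117; vertical flow is upward

Total head at P-2: h = 215.93 m (water level in the standpipe).
Pressure head at P-4: ψ = P/(ρg) = 592.3×1000 / (1000 × 9.81) = 60.38 m.
Total head at P-4: h = z + ψ = 158.06 + 60.38 = 218.44 m.
Δh = h(P-2) − h(P-4) = 215.93 − 218.44 = -2.51 m.
Vertical separation Δz = 179.56 − 158.06 = 21.50 m.
|i_v| = |Δh| / Δz = 2.51 / 21.50 = 0.117.
Head is higher in the deep piezometer, so vertical flow is upward (discharge condition).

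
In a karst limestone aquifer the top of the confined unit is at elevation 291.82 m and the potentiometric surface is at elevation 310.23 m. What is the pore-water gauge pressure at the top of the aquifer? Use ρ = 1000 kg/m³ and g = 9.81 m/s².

Pressure head at the aquifer top: ψ = h − z = 310.23 − 291.82 = 18.41 m.
P = ρgψ = 1000 × 9.81 × 18.41 = 180602 Pa ≈ 181 kPa.

P ≈ 181 kPa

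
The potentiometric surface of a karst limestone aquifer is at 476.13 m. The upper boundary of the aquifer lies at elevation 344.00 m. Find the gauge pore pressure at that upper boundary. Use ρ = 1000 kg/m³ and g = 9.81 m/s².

Pressure head at the aquifer top: ψ = h − z = 476.13 − 344.00 = 132.13 m.
P = ρgψ = 1000 × 9.81 × 132.13 = 1296195 Pa ≈ 1300 kPa.

P ≈ 1300 kPa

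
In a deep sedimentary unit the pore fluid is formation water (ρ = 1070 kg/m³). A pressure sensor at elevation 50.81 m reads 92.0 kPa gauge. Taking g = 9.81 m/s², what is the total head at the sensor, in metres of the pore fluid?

h ≈ 59.57 m

ψ = P/(ρg) = 92.0×1000 / (1070 × 9.81) = 8.76 m.
h = z + ψ = 50.81 + 8.76 = 59.57 m.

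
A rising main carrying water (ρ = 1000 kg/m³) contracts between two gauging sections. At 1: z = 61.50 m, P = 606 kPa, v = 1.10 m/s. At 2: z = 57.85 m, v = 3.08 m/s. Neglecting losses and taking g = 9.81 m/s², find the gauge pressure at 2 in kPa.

Pressure head at 1: ψ₁ = P₁/(ρg) = 606×1000 / (1000 × 9.81) = 61.77 m.
Velocity heads: v₁²/2g = 1.10²/19.62 = 0.062 m; v₂²/2g = 3.08²/19.62 = 0.484 m.
Total head H = z₁ + ψ₁ + v₁²/2g = 61.50 + 61.77 + 0.062 = 123.33 m.
ψ₂ = H − z₂ − v₂²/2g = 123.33 − 57.85 − 0.484 = 65.00 m.
P₂ = ρgψ₂ = 1000 × 9.81 × 65.00 ≈ 638 kPa.

P₂ ≈ 638 kPa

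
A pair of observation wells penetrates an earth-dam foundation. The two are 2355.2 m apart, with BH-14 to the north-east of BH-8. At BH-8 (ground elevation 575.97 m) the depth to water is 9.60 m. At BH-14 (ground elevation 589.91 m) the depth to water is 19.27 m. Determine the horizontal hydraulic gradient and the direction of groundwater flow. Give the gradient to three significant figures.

i ≈ 0.00181; groundwater flows toward the south-west

Total head at BH-8: h = 575.97 − 9.60 = 566.37 m.
Total head at BH-14: h = 589.91 − 19.27 = 570.64 m.
Head difference: h(BH-8) − h(BH-14) = 566.37 − 570.64 = -4.27 m.
Hydraulic gradient: i = |Δh| / L = 4.27 / 2355.2 = 0.00181.
Flow is from higher to lower head: from BH-14 toward BH-8, i.e. toward the south-west.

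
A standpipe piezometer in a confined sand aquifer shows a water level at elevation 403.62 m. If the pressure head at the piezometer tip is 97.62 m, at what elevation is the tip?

z ≈ 306.00 m

z = h − ψ = 403.62 − 97.62 = 306.00 m.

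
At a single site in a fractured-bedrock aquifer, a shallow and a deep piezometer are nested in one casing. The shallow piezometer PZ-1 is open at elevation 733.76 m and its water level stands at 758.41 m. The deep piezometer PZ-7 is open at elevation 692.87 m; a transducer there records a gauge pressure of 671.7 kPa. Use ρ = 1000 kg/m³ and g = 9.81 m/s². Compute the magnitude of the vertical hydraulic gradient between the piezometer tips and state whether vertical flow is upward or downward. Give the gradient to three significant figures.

|i_v| ≈ 0.0717; vertical flow is upward

Total head at PZ-1: h = 758.41 m (water level in the standpipe).
Pressure head at PZ-7: ψ = P/(ρg) = 671.7×1000 / (1000 × 9.81) = 68.47 m.
Total head at PZ-7: h = z + ψ = 692.87 + 68.47 = 761.34 m.
Δh = h(PZ-1) − h(PZ-7) = 758.41 − 761.34 = -2.93 m.
Vertical separation Δz = 733.76 − 692.87 = 40.89 m.
|i_v| = |Δh| / Δz = 2.93 / 40.89 = 0.0717.
Head is higher in the deep piezometer, so vertical flow is upward (discharge condition).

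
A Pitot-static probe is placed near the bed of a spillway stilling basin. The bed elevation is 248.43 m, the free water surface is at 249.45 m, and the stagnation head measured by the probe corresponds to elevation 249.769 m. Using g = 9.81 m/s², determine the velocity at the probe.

Near the bed, under hydrostatic conditions, the piezometric head (z + ψ) equals the free-surface elevation, 249.45 m.
Velocity head = total − piezometric = 249.769 − 249.45 = 0.319 m.
v = √(2g·h_v) = √(2 × 9.81 × 0.319) = 2.50 m/s.

v ≈ 2.50 m/s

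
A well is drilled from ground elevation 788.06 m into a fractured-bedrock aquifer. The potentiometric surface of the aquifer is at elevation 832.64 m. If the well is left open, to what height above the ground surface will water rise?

Water rises to the potentiometric surface, so the rise above ground = 832.64 − 788.06 = 44.58 m.

≈ 44.58 m above ground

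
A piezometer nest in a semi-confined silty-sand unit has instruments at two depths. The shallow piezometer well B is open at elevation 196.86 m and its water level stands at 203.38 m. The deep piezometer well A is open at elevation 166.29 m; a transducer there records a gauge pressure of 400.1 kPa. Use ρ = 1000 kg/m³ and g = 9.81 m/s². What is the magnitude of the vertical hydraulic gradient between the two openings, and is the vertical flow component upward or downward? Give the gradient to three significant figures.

Total head at well B: h = 203.38 m (water level in the standpipe).
Pressure head at well A: ψ = P/(ρg) = 400.1×1000 / (1000 × 9.81) = 40.78 m.
Total head at well A: h = z + ψ = 166.29 + 40.78 = 207.07 m.
Δh = h(well B) − h(well A) = 203.38 − 207.07 = -3.69 m.
Vertical separation Δz = 196.86 − 166.29 = 30.57 m.
|i_v| = |Δh| / Δz = 3.69 / 30.57 = 0.121.
Head is higher in the deep piezometer, so vertical flow is upward (discharge condition).

|i_v| ≈ 0.121; vertical flow is upward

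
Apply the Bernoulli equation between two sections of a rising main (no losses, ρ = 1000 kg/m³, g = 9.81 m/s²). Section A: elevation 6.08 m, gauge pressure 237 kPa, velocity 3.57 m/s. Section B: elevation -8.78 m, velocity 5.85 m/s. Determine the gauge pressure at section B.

P₂ ≈ 372 kPa

Pressure head at A: ψ₁ = P₁/(ρg) = 237×1000 / (1000 × 9.81) = 24.16 m.
Velocity heads: v₁²/2g = 3.57²/19.62 = 0.650 m; v₂²/2g = 5.85²/19.62 = 1.744 m.
Total head H = z₁ + ψ₁ + v₁²/2g = 6.08 + 24.16 + 0.650 = 30.89 m.
ψ₂ = H − z₂ − v₂²/2g = 30.89 − (-8.78) − 1.744 = 37.93 m.
P₂ = ρgψ₂ = 1000 × 9.81 × 37.93 ≈ 372 kPa.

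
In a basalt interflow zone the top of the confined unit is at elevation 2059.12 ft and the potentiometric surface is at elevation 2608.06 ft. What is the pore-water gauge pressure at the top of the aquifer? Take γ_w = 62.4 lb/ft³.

P ≈ 238 psi

Pressure head at the aquifer top: ψ = h − z = 2608.06 − 2059.12 = 548.94 ft.
P = γψ/144 = 62.4 × 548.94 / 144 = 238 psi.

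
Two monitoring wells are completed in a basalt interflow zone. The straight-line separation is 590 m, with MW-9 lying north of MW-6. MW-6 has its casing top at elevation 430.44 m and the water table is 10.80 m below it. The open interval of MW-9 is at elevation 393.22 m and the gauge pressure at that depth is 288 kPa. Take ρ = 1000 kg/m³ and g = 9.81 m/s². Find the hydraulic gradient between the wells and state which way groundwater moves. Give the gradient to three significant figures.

Total head at MW-6: h = 430.44 − 10.80 = 419.64 m.
Pressure head at MW-9: ψ = P/(ρg) = 288×1000 / (1000 × 9.81) = 29.36 m.
Total head at MW-9: h = z + ψ = 393.22 + 29.36 = 422.58 m.
Head difference: h(MW-6) − h(MW-9) = 419.64 − 422.58 = -2.94 m.
Hydraulic gradient: i = |Δh| / L = 2.94 / 590 = 0.00498.
Flow is from higher to lower head: from MW-9 toward MW-6, i.e. toward the south.

i ≈ 0.00498; groundwater flows toward the south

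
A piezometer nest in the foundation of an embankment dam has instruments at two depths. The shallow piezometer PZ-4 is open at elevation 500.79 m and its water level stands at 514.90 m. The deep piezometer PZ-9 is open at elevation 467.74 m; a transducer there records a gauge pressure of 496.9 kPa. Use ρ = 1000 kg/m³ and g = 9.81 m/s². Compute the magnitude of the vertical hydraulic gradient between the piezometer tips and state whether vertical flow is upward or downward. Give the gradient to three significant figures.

|i_v| ≈ 0.106; vertical flow is upward

Total head at PZ-4: h = 514.90 m (water level in the standpipe).
Pressure head at PZ-9: ψ = P/(ρg) = 496.9×1000 / (1000 × 9.81) = 50.65 m.
Total head at PZ-9: h = z + ψ = 467.74 + 50.65 = 518.39 m.
Δh = h(PZ-4) − h(PZ-9) = 514.90 − 518.39 = -3.49 m.
Vertical separation Δz = 500.79 − 467.74 = 33.05 m.
|i_v| = |Δh| / Δz = 3.49 / 33.05 = 0.106.
Head is higher in the deep piezometer, so vertical flow is upward (discharge condition).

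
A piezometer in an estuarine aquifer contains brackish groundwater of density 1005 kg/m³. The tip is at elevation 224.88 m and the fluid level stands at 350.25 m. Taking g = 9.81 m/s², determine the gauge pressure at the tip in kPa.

P ≈ 1240 kPa

Pressure head ψ = h − z = 350.25 − 224.88 = 125.37 m.
P = ρgψ = 1005 × 9.81 × 125.37 = 1236029 Pa ≈ 1240 kPa.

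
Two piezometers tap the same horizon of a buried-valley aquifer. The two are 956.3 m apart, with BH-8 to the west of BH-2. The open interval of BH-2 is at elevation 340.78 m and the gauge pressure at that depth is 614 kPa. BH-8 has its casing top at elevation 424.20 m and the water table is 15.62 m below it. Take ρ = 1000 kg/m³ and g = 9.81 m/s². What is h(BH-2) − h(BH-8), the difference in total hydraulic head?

Pressure head at BH-2: ψ = P/(ρg) = 614×1000 / (1000 × 9.81) = 62.59 m.
Total head at BH-2: h = z + ψ = 340.78 + 62.59 = 403.37 m.
Total head at BH-8: h = 424.20 − 15.62 = 408.58 m.
Head difference: h(BH-2) − h(BH-8) = 403.37 − 408.58 = -5.21 m.

Δh ≈ -5.21 m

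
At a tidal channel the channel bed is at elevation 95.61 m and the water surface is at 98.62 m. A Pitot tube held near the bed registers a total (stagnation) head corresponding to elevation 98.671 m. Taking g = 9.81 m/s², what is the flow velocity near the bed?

Near the bed, under hydrostatic conditions, the piezometric head (z + ψ) equals the free-surface elevation, 98.62 m.
Velocity head = total − piezometric = 98.671 − 98.62 = 0.051 m.
v = √(2g·h_v) = √(2 × 9.81 × 0.051) = 1.00 m/s.

v ≈ 1.00 m/s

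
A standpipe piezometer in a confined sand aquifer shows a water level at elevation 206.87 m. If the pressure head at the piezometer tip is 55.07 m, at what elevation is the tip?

z ≈ 151.80 m

z = h − ψ = 206.87 − 55.07 = 151.80 m.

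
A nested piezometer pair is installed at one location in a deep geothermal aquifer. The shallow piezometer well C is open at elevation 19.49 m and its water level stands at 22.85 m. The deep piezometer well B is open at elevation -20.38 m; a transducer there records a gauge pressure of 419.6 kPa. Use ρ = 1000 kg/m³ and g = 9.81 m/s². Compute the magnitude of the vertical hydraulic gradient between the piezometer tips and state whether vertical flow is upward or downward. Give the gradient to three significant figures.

|i_v| ≈ 0.0115; vertical flow is downward

Total head at well C: h = 22.85 m (water level in the standpipe).
Pressure head at well B: ψ = P/(ρg) = 419.6×1000 / (1000 × 9.81) = 42.77 m.
Total head at well B: h = z + ψ = -20.38 + 42.77 = 22.39 m.
Δh = h(well C) − h(well B) = 22.85 − 22.39 = 0.46 m.
Vertical separation Δz = 19.49 − (-20.38) = 39.87 m.
|i_v| = |Δh| / Δz = 0.46 / 39.87 = 0.0115.
Head is higher in the shallow piezometer, so vertical flow is downward (recharge condition).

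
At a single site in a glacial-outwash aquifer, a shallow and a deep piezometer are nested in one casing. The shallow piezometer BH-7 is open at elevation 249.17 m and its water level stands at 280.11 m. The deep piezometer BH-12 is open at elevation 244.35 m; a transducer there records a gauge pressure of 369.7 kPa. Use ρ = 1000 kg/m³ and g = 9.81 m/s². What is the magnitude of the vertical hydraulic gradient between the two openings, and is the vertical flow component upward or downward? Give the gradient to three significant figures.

Total head at BH-7: h = 280.11 m (water level in the standpipe).
Pressure head at BH-12: ψ = P/(ρg) = 369.7×1000 / (1000 × 9.81) = 37.69 m.
Total head at BH-12: h = z + ψ = 244.35 + 37.69 = 282.04 m.
Δh = h(BH-7) − h(BH-12) = 280.11 − 282.04 = -1.93 m.
Vertical separation Δz = 249.17 − 244.35 = 4.82 m.
|i_v| = |Δh| / Δz = 1.93 / 4.82 = 0.400.
Head is higher in the deep piezometer, so vertical flow is upward (discharge condition).

|i_v| ≈ 0.400; vertical flow is upward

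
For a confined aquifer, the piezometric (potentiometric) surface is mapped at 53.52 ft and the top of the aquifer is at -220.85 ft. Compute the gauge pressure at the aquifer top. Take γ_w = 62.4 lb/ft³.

Pressure head at the aquifer top: ψ = h − z = 53.52 − (-220.85) = 274.37 ft.
P = γψ/144 = 62.4 × 274.37 / 144 = 119 psi.

P ≈ 119 psi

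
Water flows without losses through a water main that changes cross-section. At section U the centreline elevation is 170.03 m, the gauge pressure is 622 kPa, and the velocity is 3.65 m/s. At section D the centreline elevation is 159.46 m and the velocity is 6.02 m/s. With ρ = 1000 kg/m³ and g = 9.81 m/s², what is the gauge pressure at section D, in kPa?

Pressure head at U: ψ₁ = P₁/(ρg) = 622×1000 / (1000 × 9.81) = 63.40 m.
Velocity heads: v₁²/2g = 3.65²/19.62 = 0.679 m; v₂²/2g = 6.02²/19.62 = 1.847 m.
Total head H = z₁ + ψ₁ + v₁²/2g = 170.03 + 63.40 + 0.679 = 234.11 m.
ψ₂ = H − z₂ − v₂²/2g = 234.11 − 159.46 − 1.847 = 72.80 m.
P₂ = ρgψ₂ = 1000 × 9.81 × 72.80 ≈ 714 kPa.

P₂ ≈ 714 kPa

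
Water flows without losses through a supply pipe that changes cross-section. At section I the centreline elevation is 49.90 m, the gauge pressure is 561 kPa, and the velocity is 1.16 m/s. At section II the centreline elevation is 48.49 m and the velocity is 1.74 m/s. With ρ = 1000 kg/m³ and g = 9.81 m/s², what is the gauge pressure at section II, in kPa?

P₂ ≈ 574 kPa

Pressure head at I: ψ₁ = P₁/(ρg) = 561×1000 / (1000 × 9.81) = 57.19 m.
Velocity heads: v₁²/2g = 1.16²/19.62 = 0.069 m; v₂²/2g = 1.74²/19.62 = 0.154 m.
Total head H = z₁ + ψ₁ + v₁²/2g = 49.90 + 57.19 + 0.069 = 107.16 m.
ψ₂ = H − z₂ − v₂²/2g = 107.16 − 48.49 − 0.154 = 58.52 m.
P₂ = ρgψ₂ = 1000 × 9.81 × 58.52 ≈ 574 kPa.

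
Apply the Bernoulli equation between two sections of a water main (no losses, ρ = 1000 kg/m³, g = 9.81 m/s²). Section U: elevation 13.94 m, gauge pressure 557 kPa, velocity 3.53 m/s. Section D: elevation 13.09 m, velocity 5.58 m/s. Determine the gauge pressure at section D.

Pressure head at U: ψ₁ = P₁/(ρg) = 557×1000 / (1000 × 9.81) = 56.78 m.
Velocity heads: v₁²/2g = 3.53²/19.62 = 0.635 m; v₂²/2g = 5.58²/19.62 = 1.587 m.
Total head H = z₁ + ψ₁ + v₁²/2g = 13.94 + 56.78 + 0.635 = 71.36 m.
ψ₂ = H − z₂ − v₂²/2g = 71.36 − 13.09 − 1.587 = 56.68 m.
P₂ = ρgψ₂ = 1000 × 9.81 × 56.68 ≈ 556 kPa.

P₂ ≈ 556 kPa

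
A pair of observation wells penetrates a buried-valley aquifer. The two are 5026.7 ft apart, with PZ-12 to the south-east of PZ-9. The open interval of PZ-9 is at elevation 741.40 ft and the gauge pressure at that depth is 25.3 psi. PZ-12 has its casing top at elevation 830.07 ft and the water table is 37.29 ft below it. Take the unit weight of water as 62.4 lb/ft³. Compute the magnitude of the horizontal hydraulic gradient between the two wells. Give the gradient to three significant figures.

Pressure head at PZ-9: ψ = 144·P/γ = 144 × 25.3 / 62.4 = 58.38 ft.
Total head at PZ-9: h = z + ψ = 741.40 + 58.38 = 799.78 ft.
Total head at PZ-12: h = 830.07 − 37.29 = 792.78 ft.
Head difference: h(PZ-9) − h(PZ-12) = 799.78 − 792.78 = 7.00 ft.
Hydraulic gradient: i = |Δh| / L = 7.00 / 5026.7 = 0.00139.

i ≈ 0.00139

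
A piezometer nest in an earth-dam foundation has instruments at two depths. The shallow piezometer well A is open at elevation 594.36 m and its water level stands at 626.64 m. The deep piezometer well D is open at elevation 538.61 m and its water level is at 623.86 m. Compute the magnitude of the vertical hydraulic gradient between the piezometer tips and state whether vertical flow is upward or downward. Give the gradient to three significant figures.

Total head at well A: h = 626.64 m (water level in the standpipe).
Total head at well D: h = 623.86 m.
Δh = h(well A) − h(well D) = 626.64 − 623.86 = 2.78 m.
Vertical separation Δz = 594.36 − 538.61 = 55.75 m.
|i_v| = |Δh| / Δz = 2.78 / 55.75 = 0.0499.
Head is higher in the shallow piezometer, so vertical flow is downward (recharge condition).

|i_v| ≈ 0.0499; vertical flow is downward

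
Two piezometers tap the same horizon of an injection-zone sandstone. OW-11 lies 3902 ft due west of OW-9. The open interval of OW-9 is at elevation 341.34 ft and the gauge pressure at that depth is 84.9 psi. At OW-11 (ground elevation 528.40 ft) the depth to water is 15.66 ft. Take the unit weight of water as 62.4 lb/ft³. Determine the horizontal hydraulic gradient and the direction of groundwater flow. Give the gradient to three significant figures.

Pressure head at OW-9: ψ = 144·P/γ = 144 × 84.9 / 62.4 = 195.92 ft.
Total head at OW-9: h = z + ψ = 341.34 + 195.92 = 537.26 ft.
Total head at OW-11: h = 528.40 − 15.66 = 512.74 ft.
Head difference: h(OW-9) − h(OW-11) = 537.26 − 512.74 = 24.52 ft.
Hydraulic gradient: i = |Δh| / L = 24.52 / 3902 = 0.00628.
Flow is from higher to lower head: from OW-9 toward OW-11, i.e. toward the west.

i ≈ 0.00628; groundwater flows toward the west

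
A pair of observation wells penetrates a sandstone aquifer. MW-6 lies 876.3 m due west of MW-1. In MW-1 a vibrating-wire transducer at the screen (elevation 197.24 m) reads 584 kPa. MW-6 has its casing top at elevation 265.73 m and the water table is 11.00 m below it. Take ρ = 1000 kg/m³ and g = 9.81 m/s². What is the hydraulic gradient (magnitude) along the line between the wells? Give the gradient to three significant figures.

i ≈ 0.00233

Pressure head at MW-1: ψ = P/(ρg) = 584×1000 / (1000 × 9.81) = 59.53 m.
Total head at MW-1: h = z + ψ = 197.24 + 59.53 = 256.77 m.
Total head at MW-6: h = 265.73 − 11.00 = 254.73 m.
Head difference: h(MW-1) − h(MW-6) = 256.77 − 254.73 = 2.04 m.
Hydraulic gradient: i = |Δh| / L = 2.04 / 876.3 = 0.00233.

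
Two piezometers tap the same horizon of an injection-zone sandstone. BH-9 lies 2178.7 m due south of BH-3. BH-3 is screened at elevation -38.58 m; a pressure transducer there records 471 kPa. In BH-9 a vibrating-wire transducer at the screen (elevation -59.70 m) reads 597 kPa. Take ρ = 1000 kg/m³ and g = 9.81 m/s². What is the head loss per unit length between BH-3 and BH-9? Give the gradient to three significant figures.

Pressure head at BH-3: ψ = P/(ρg) = 471×1000 / (1000 × 9.81) = 48.01 m.
Total head at BH-3: h = z + ψ = -38.58 + 48.01 = 9.43 m.
Pressure head at BH-9: ψ = P/(ρg) = 597×1000 / (1000 × 9.81) = 60.86 m.
Total head at BH-9: h = z + ψ = -59.70 + 60.86 = 1.16 m.
Head difference: h(BH-3) − h(BH-9) = 9.43 − 1.16 = 8.27 m.
Hydraulic gradient: i = |Δh| / L = 8.27 / 2178.7 = 0.00380.

i ≈ 0.00380 m/m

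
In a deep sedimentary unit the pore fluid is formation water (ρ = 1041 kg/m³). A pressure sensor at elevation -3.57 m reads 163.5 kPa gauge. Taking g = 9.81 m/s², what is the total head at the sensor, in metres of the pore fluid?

ψ = P/(ρg) = 163.5×1000 / (1041 × 9.81) = 16.01 m.
h = z + ψ = -3.57 + 16.01 = 12.44 m.

h ≈ 12.44 m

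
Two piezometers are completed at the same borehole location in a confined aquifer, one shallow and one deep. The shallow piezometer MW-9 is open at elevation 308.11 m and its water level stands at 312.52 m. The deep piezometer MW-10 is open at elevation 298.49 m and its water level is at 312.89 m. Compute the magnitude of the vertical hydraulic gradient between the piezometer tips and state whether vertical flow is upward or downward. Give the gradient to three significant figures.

Total head at MW-9: h = 312.52 m (water level in the standpipe).
Total head at MW-10: h = 312.89 m.
Δh = h(MW-9) − h(MW-10) = 312.52 − 312.89 = -0.37 m.
Vertical separation Δz = 308.11 − 298.49 = 9.62 m.
|i_v| = |Δh| / Δz = 0.37 / 9.62 = 0.0385.
Head is higher in the deep piezometer, so vertical flow is upward (discharge condition).

|i_v| ≈ 0.0385; vertical flow is upward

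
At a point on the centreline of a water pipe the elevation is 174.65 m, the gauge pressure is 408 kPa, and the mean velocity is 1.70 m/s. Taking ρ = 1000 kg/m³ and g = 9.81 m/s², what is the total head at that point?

Pressure head ψ = P/(ρg) = 408×1000 / (1000 × 9.81) = 41.59 m.
Velocity head = v²/(2g) = 1.70² / (2 × 9.81) = 0.147 m.
h = z + ψ + v²/(2g) = 174.65 + 41.59 + 0.147 = 216.39 m.

h ≈ 216.39 m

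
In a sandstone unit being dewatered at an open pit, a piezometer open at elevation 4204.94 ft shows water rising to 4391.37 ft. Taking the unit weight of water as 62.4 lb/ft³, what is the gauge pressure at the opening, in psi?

P ≈ 80.8 psi

Pressure head ψ = h − z = 4391.37 − 4204.94 = 186.43 ft.
P = γ·ψ / 144 = 62.4 × 186.43 / 144 = 80.8 psi.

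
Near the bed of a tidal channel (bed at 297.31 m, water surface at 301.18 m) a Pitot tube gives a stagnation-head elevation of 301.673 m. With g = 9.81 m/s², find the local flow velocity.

Near the bed, under hydrostatic conditions, the piezometric head (z + ψ) equals the free-surface elevation, 301.18 m.
Velocity head = total − piezometric = 301.673 − 301.18 = 0.493 m.
v = √(2g·h_v) = √(2 × 9.81 × 0.493) = 3.11 m/s.

v ≈ 3.11 m/s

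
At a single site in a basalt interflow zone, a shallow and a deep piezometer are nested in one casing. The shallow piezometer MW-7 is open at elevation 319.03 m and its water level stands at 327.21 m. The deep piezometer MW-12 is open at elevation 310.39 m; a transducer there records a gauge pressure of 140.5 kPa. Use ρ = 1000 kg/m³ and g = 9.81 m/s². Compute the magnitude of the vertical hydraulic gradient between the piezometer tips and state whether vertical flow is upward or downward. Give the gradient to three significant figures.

Total head at MW-7: h = 327.21 m (water level in the standpipe).
Pressure head at MW-12: ψ = P/(ρg) = 140.5×1000 / (1000 × 9.81) = 14.32 m.
Total head at MW-12: h = z + ψ = 310.39 + 14.32 = 324.71 m.
Δh = h(MW-7) − h(MW-12) = 327.21 − 324.71 = 2.50 m.
Vertical separation Δz = 319.03 − 310.39 = 8.64 m.
|i_v| = |Δh| / Δz = 2.50 / 8.64 = 0.289.
Head is higher in the shallow piezometer, so vertical flow is downward (recharge condition).

|i_v| ≈ 0.289; vertical flow is downward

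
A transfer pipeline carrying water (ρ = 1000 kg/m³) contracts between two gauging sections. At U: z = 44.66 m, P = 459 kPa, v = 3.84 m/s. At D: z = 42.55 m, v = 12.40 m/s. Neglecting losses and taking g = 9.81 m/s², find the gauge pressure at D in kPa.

P₂ ≈ 410 kPa

Pressure head at U: ψ₁ = P₁/(ρg) = 459×1000 / (1000 × 9.81) = 46.79 m.
Velocity heads: v₁²/2g = 3.84²/19.62 = 0.752 m; v₂²/2g = 12.40²/19.62 = 7.837 m.
Total head H = z₁ + ψ₁ + v₁²/2g = 44.66 + 46.79 + 0.752 = 92.20 m.
ψ₂ = H − z₂ − v₂²/2g = 92.20 − 42.55 − 7.837 = 41.81 m.
P₂ = ρgψ₂ = 1000 × 9.81 × 41.81 ≈ 410 kPa.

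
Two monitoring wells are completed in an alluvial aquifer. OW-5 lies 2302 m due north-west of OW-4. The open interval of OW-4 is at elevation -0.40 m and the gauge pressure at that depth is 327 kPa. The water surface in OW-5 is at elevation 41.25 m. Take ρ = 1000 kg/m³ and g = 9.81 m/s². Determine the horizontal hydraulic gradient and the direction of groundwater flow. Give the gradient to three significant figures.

i ≈ 0.00361; groundwater flows toward the south-east

Pressure head at OW-4: ψ = P/(ρg) = 327×1000 / (1000 × 9.81) = 33.33 m.
Total head at OW-4: h = z + ψ = -0.40 + 33.33 = 32.93 m.
Total head at OW-5: h = 41.25 m (water level in the piezometer is the total head).
Head difference: h(OW-4) − h(OW-5) = 32.93 − 41.25 = -8.32 m.
Hydraulic gradient: i = |Δh| / L = 8.32 / 2302 = 0.00361.
Flow is from higher to lower head: from OW-5 toward OW-4, i.e. toward the south-east.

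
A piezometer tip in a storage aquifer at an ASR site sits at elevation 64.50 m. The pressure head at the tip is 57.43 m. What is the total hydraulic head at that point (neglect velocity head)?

h = z + ψ = 64.50 + 57.43 = 121.93 m.

h ≈ 121.93 m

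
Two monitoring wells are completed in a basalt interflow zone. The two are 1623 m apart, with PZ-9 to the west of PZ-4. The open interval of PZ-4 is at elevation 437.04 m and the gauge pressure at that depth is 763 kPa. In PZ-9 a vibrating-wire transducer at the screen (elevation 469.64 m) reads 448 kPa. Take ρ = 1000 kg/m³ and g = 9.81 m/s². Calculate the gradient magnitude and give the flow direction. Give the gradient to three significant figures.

Pressure head at PZ-4: ψ = P/(ρg) = 763×1000 / (1000 × 9.81) = 77.78 m.
Total head at PZ-4: h = z + ψ = 437.04 + 77.78 = 514.82 m.
Pressure head at PZ-9: ψ = P/(ρg) = 448×1000 / (1000 × 9.81) = 45.67 m.
Total head at PZ-9: h = z + ψ = 469.64 + 45.67 = 515.31 m.
Head difference: h(PZ-4) − h(PZ-9) = 514.82 − 515.31 = -0.49 m.
Hydraulic gradient: i = |Δh| / L = 0.49 / 1623 = 0.000302.
Flow is from higher to lower head: from PZ-9 toward PZ-4, i.e. toward the east.

i ≈ 0.000302; groundwater flows toward the east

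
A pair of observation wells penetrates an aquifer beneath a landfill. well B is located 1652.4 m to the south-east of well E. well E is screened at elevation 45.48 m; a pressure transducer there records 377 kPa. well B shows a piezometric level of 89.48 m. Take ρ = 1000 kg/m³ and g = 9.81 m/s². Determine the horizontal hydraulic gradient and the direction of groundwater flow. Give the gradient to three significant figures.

Pressure head at well E: ψ = P/(ρg) = 377×1000 / (1000 × 9.81) = 38.43 m.
Total head at well E: h = z + ψ = 45.48 + 38.43 = 83.91 m.
Total head at well B: h = 89.48 m (water level in the piezometer is the total head).
Head difference: h(well E) − h(well B) = 83.91 − 89.48 = -5.57 m.
Hydraulic gradient: i = |Δh| / L = 5.57 / 1652.4 = 0.00337.
Flow is from higher to lower head: from well B toward well E, i.e. toward the north-west.

i ≈ 0.00337; groundwater flows toward the north-west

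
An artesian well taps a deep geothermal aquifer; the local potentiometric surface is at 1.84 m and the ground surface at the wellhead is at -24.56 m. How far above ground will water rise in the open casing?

≈ 26.40 m above ground

Water rises to the potentiometric surface, so the rise above ground = 1.84 − (-24.56) = 26.40 m.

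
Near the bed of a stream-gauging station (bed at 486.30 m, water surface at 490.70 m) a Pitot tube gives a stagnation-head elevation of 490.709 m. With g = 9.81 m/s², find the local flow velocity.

Near the bed, under hydrostatic conditions, the piezometric head (z + ψ) equals the free-surface elevation, 490.70 m.
Velocity head = total − piezometric = 490.709 − 490.70 = 0.009 m.
v = √(2g·h_v) = √(2 × 9.81 × 0.009) = 0.420 m/s.

v ≈ 0.420 m/s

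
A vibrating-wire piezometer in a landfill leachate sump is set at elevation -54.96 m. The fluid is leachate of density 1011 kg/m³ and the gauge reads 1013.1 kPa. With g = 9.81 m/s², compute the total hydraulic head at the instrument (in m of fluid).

ψ = P/(ρg) = 1013.1×1000 / (1011 × 9.81) = 102.15 m.
h = z + ψ = -54.96 + 102.15 = 47.19 m.

h ≈ 47.19 m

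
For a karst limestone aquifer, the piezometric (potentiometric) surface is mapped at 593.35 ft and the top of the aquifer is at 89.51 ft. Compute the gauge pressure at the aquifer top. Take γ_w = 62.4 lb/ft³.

P ≈ 218 psi

Pressure head at the aquifer top: ψ = h − z = 593.35 − 89.51 = 503.84 ft.
P = γψ/144 = 62.4 × 503.84 / 144 = 218 psi.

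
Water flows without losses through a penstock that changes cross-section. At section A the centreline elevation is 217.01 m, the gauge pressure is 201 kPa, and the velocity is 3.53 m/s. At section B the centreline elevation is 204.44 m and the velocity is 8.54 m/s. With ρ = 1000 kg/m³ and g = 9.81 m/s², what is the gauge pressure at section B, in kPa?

Pressure head at A: ψ₁ = P₁/(ρg) = 201×1000 / (1000 × 9.81) = 20.49 m.
Velocity heads: v₁²/2g = 3.53²/19.62 = 0.635 m; v₂²/2g = 8.54²/19.62 = 3.717 m.
Total head H = z₁ + ψ₁ + v₁²/2g = 217.01 + 20.49 + 0.635 = 238.13 m.
ψ₂ = H − z₂ − v₂²/2g = 238.13 − 204.44 − 3.717 = 29.97 m.
P₂ = ρgψ₂ = 1000 × 9.81 × 29.97 ≈ 294 kPa.

P₂ ≈ 294 kPa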